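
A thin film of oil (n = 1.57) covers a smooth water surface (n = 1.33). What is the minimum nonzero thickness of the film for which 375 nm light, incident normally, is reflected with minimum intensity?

Top surface (1.0 → 1.57): reflection off a higher-index medium gives a half-wave phase shift.
Bottom surface (1.57 → 1.33): reflection off a lower-index medium gives no phase shift.
The two reflections differ by half a wavelength.
With one net inversion, destructive interference in reflection requires 2 n t = m λ.
Minimum nonzero at m = 1: t = λ / (2 n) = 375 / (2 × 1.57) = 119 nm.

119 nm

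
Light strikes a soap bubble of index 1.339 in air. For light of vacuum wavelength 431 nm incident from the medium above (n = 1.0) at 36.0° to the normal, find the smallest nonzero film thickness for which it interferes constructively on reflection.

Top surface (1.0 → 1.339): reflection off a higher-index medium gives a half-wave phase shift.
Ray reflecting at the bottom interface goes from n = 1.339 toward n = 1.0: no phase shift.
Net: one phase inversion between the two reflected rays.
With one net inversion, constructive interference in reflection requires 2 n t cos θ_r = (m + ½) λ.
Snell's law: 1.0 sin 36.0° = 1.339 sin θ_r → sin θ_r = 0.439, cos θ_r = 0.899.
Minimum at m = 0: t = λ / (4 n cos θ_r) = 431 / (4 × 1.339 × 0.899) = 89.6 nm.

89.6 nm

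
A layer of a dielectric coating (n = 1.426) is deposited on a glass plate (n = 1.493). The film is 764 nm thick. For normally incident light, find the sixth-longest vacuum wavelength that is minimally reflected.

396 nm

Ray reflecting at the top interface goes from n = 1.0 toward n = 1.426: a half-wave phase shift.
Ray reflecting at the bottom interface goes from n = 1.426 toward n = 1.493: a half-wave phase shift.
Net: no relative phase inversion (both shifts match).
With no net inversion, destructive interference in reflection requires 2 n t = (m + ½) λ.
λ = 2 n t / (m + ½). The sixth-longest wavelength is m = 5: λ = 2 × 1.426 × 764 / 5.50 = 396 nm.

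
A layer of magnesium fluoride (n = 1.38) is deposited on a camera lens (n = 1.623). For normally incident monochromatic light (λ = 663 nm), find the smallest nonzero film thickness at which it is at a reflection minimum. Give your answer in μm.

Ray reflecting at the top interface goes from n = 1.0 toward n = 1.38: a half-wave phase shift.
Ray reflecting at the bottom interface goes from n = 1.38 toward n = 1.623: a half-wave phase shift.
Net: no relative phase inversion (both shifts match).
For weak reflection here: 2 n t = (m + ½) λ.
Minimum at m = 0: t = λ / (4 n) = 663 / (4 × 1.38) = 120 nm.

0.120 μm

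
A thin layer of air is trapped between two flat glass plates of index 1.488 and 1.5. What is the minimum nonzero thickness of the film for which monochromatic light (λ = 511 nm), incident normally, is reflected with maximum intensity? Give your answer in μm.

0.128 μm

At the upper boundary (n = 1.488 to n = 1.0) the reflected ray undergoes no phase shift.
Bottom surface (1.0 → 1.5): reflection off a higher-index medium gives a half-wave phase shift.
Exactly one π shift → a net half-wave offset.
With one net inversion, constructive interference in reflection requires 2 n t = (m + ½) λ.
Minimum at m = 0: t = λ / (4 n) = 511 / (4 × 1.0) = 128 nm.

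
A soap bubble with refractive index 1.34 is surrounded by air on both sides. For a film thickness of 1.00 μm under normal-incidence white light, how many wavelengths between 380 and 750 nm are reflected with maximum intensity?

3

Ray reflecting at the top interface goes from n = 1.0 toward n = 1.34: a half-wave phase shift.
Ray reflecting at the bottom interface goes from n = 1.34 toward n = 1.0: no phase shift.
The two reflections differ by half a wavelength.
For bright reflection here: 2 n t = (m + ½) λ.
λ = 2 n t / (m + ½) = 2680 / (m + ½) nm.
m=3: 766 nm (IR); m=4: 596 nm (visible); m=5: 487 nm (visible); m=6: 412 nm (visible); m=7: 357 nm (UV).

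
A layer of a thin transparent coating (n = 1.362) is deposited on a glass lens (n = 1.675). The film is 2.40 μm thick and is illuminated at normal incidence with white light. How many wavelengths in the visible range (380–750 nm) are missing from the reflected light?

Top surface (1.0 → 1.362): reflection off a higher-index medium gives a half-wave phase shift.
At the lower boundary (n = 1.362 to n = 1.675) the reflected ray undergoes a half-wave phase shift.
The two reflections carry the same phase change, so no net offset.
So the condition for destructive reflection is 2 n t = (m + ½) λ.
λ = 2 n t / (m + ½) = 6538 / (m + ½) nm.
m=8: 769 nm (IR); m=9: 688 nm (visible); m=10: 623 nm (visible); m=11: 568 nm (visible); m=12: 523 nm (visible); m=13: 484 nm (visible); m=14: 451 nm (visible); m=15: 422 nm (visible); m=16: 396 nm (visible); m=17: 374 nm (UV).

8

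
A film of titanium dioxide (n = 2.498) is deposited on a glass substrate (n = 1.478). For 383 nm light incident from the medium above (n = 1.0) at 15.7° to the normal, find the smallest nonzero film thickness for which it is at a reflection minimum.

77.1 nm

At the upper boundary (n = 1.0 to n = 2.498) the reflected ray undergoes a half-wave phase shift.
At the lower boundary (n = 2.498 to n = 1.478) the reflected ray undergoes no phase shift.
The two reflections differ by half a wavelength.
With one net inversion, destructive interference in reflection requires 2 n t cos θ_r = m λ.
Snell's law: 1.0 sin 15.7° = 2.498 sin θ_r → sin θ_r = 0.108, cos θ_r = 0.994.
Minimum nonzero at m = 1: t = λ / (2 n cos θ_r) = 383 / (2 × 2.498 × 0.994) = 77.1 nm.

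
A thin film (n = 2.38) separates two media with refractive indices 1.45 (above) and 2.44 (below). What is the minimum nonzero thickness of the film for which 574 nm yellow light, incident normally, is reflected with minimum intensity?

At the upper boundary (n = 1.45 to n = 2.38) the reflected ray undergoes a half-wave phase shift.
Bottom surface (2.38 → 2.44): reflection off a higher-index medium gives a half-wave phase shift.
Net: no relative phase inversion (both shifts match).
So the condition for destructive reflection is 2 n t = (m + ½) λ.
Minimum at m = 0: t = λ / (4 n) = 574 / (4 × 2.38) = 60.3 nm.

60.3 nm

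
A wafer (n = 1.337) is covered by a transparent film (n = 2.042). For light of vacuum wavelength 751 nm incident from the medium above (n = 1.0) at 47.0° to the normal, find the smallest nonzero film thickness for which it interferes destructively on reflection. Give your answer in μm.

0.197 μm

Top surface (1.0 → 2.042): reflection off a higher-index medium gives a half-wave phase shift.
Bottom surface (2.042 → 1.337): reflection off a lower-index medium gives no phase shift.
Exactly one π shift → a net half-wave offset.
For weak reflection here: 2 n t cos θ_r = m λ.
Snell's law: 1.0 sin 47.0° = 2.042 sin θ_r → sin θ_r = 0.358, cos θ_r = 0.934.
Minimum nonzero at m = 1: t = λ / (2 n cos θ_r) = 751 / (2 × 2.042 × 0.934) = 197 nm.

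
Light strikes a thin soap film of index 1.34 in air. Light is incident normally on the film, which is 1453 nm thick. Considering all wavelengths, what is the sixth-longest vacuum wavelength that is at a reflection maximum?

Top surface (1.0 → 1.34): reflection off a higher-index medium gives a half-wave phase shift.
Ray reflecting at the bottom interface goes from n = 1.34 toward n = 1.0: no phase shift.
Exactly one π shift → a net half-wave offset.
For strong reflection here: 2 n t = (m + ½) λ.
λ = 2 n t / (m + ½). The sixth-longest wavelength is m = 5: λ = 2 × 1.34 × 1453 / 5.50 = 708 nm.

708 nm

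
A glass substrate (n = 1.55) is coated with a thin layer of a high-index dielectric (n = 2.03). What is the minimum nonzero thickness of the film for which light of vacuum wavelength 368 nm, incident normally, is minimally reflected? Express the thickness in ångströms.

Ray reflecting at the top interface goes from n = 1.0 toward n = 2.03: a half-wave phase shift.
At the lower boundary (n = 2.03 to n = 1.55) the reflected ray undergoes no phase shift.
Net: one phase inversion between the two reflected rays.
So the condition for destructive reflection is 2 n t = m λ.
Minimum nonzero at m = 1: t = λ / (2 n) = 368 / (2 × 2.03) = 90.6 nm.

906 Å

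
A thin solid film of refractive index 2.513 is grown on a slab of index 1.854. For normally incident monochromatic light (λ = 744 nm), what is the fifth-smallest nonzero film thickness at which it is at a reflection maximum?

666 nm

At the upper boundary (n = 1.0 to n = 2.513) the reflected ray undergoes a half-wave phase shift.
Ray reflecting at the bottom interface goes from n = 2.513 toward n = 1.854: no phase shift.
Net: one phase inversion between the two reflected rays.
For strong reflection here: 2 n t = (m + ½) λ.
The fifth-smallest nonzero thickness corresponds to m = 4: t = (m + ½) λ / (2 n) = 4.50 × 744 / (2 × 2.513) = 666 nm.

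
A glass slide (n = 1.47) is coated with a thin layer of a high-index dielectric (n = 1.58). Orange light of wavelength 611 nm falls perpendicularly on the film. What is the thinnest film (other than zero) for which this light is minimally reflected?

193 nm

Top surface (1.0 → 1.58): reflection off a higher-index medium gives a half-wave phase shift.
Ray reflecting at the bottom interface goes from n = 1.58 toward n = 1.47: no phase shift.
The two reflections differ by half a wavelength.
So the condition for destructive reflection is 2 n t = m λ.
Minimum nonzero at m = 1: t = λ / (2 n) = 611 / (2 × 1.58) = 193 nm.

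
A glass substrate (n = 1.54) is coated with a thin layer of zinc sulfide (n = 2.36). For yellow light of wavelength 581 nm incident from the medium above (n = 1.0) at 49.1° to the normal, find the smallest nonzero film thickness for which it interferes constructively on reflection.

65.0 nm

Ray reflecting at the top interface goes from n = 1.0 toward n = 2.36: a half-wave phase shift.
Bottom surface (2.36 → 1.54): reflection off a lower-index medium gives no phase shift.
Exactly one π shift → a net half-wave offset.
For maximum reflection here: 2 n t cos θ_r = (m + ½) λ.
Snell's law: 1.0 sin 49.1° = 2.36 sin θ_r → sin θ_r = 0.320, cos θ_r = 0.947.
Minimum at m = 0: t = λ / (4 n cos θ_r) = 581 / (4 × 2.36 × 0.947) = 65.0 nm.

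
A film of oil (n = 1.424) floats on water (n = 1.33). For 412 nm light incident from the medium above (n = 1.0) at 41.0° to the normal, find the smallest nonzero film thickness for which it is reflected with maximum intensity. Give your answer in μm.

0.0815 μm

Top surface (1.0 → 1.424): reflection off a higher-index medium gives a half-wave phase shift.
At the lower boundary (n = 1.424 to n = 1.33) the reflected ray undergoes no phase shift.
The two reflections differ by half a wavelength.
With one net inversion, constructive interference in reflection requires 2 n t cos θ_r = (m + ½) λ.
Snell's law: 1.0 sin 41.0° = 1.424 sin θ_r → sin θ_r = 0.461, cos θ_r = 0.888.
Minimum at m = 0: t = λ / (4 n cos θ_r) = 412 / (4 × 1.424 × 0.888) = 81.5 nm.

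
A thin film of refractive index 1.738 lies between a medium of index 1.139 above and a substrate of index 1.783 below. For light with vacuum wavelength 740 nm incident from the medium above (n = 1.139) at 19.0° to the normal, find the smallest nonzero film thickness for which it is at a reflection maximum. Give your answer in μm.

Ray reflecting at the top interface goes from n = 1.139 toward n = 1.738: a half-wave phase shift.
Ray reflecting at the bottom interface goes from n = 1.738 toward n = 1.783: a half-wave phase shift.
Net: no relative phase inversion (both shifts match).
With no net inversion, constructive interference in reflection requires 2 n t cos θ_r = m λ.
Snell's law: 1.139 sin 19.0° = 1.738 sin θ_r → sin θ_r = 0.213, cos θ_r = 0.977.
Minimum nonzero at m = 1: t = λ / (2 n cos θ_r) = 740 / (2 × 1.738 × 0.977) = 218 nm.

0.218 μm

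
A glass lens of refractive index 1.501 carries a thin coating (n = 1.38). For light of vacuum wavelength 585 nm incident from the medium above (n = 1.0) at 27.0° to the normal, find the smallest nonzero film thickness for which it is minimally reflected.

At the upper boundary (n = 1.0 to n = 1.38) the reflected ray undergoes a half-wave phase shift.
Ray reflecting at the bottom interface goes from n = 1.38 toward n = 1.501: a half-wave phase shift.
Zero or two π shifts → no net half-wave offset.
So the condition for destructive reflection is 2 n t cos θ_r = (m + ½) λ.
Snell's law: 1.0 sin 27.0° = 1.38 sin θ_r → sin θ_r = 0.329, cos θ_r = 0.944.
Minimum at m = 0: t = λ / (4 n cos θ_r) = 585 / (4 × 1.38 × 0.944) = 112 nm.

112 nm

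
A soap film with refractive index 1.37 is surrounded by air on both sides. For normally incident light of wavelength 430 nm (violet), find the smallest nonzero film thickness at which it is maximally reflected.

78.5 nm

Ray reflecting at the top interface goes from n = 1.0 toward n = 1.37: a half-wave phase shift.
Ray reflecting at the bottom interface goes from n = 1.37 toward n = 1.0: no phase shift.
Net: one phase inversion between the two reflected rays.
For strong reflection here: 2 n t = (m + ½) λ.
Minimum at m = 0: t = λ / (4 n) = 430 / (4 × 1.37) = 78.5 nm.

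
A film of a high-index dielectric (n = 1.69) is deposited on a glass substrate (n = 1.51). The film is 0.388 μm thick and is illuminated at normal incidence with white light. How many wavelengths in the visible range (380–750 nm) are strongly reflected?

1

At the upper boundary (n = 1.0 to n = 1.69) the reflected ray undergoes a half-wave phase shift.
Ray reflecting at the bottom interface goes from n = 1.69 toward n = 1.51: no phase shift.
The two reflections differ by half a wavelength.
With one net inversion, constructive interference in reflection requires 2 n t = (m + ½) λ.
λ = 2 n t / (m + ½) = 1311 / (m + ½) nm.
m=1: 874 nm (IR); m=2: 525 nm (visible); m=3: 375 nm (UV).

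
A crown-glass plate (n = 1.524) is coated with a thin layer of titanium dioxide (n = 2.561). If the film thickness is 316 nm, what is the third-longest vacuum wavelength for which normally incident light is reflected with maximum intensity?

Ray reflecting at the top interface goes from n = 1.0 toward n = 2.561: a half-wave phase shift.
At the lower boundary (n = 2.561 to n = 1.524) the reflected ray undergoes no phase shift.
Net: one phase inversion between the two reflected rays.
For maximum reflection here: 2 n t = (m + ½) λ.
λ = 2 n t / (m + ½). The third-longest wavelength is m = 2: λ = 2 × 2.561 × 316 / 2.50 = 647 nm.

647 nm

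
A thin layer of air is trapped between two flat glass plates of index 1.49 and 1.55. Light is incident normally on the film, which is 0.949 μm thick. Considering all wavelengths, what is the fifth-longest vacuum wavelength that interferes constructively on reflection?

422 nm

Top surface (1.49 → 1.0): reflection off a lower-index medium gives no phase shift.
Ray reflecting at the bottom interface goes from n = 1.0 toward n = 1.55: a half-wave phase shift.
Net: one phase inversion between the two reflected rays.
With one net inversion, constructive interference in reflection requires 2 n t = (m + ½) λ.
λ = 2 n t / (m + ½). The fifth-longest wavelength is m = 4: λ = 2 × 1.0 × 949 / 4.50 = 422 nm.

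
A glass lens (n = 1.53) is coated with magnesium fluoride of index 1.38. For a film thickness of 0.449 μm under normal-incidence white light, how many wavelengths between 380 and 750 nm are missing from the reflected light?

1

At the upper boundary (n = 1.0 to n = 1.38) the reflected ray undergoes a half-wave phase shift.
Ray reflecting at the bottom interface goes from n = 1.38 toward n = 1.53: a half-wave phase shift.
The two reflections carry the same phase change, so no net offset.
So the condition for destructive reflection is 2 n t = (m + ½) λ.
λ = 2 n t / (m + ½) = 1239 / (m + ½) nm.
m=1: 826 nm (IR); m=2: 496 nm (visible); m=3: 354 nm (UV).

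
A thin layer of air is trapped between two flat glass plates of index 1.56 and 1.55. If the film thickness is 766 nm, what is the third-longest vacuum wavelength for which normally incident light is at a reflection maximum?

At the upper boundary (n = 1.56 to n = 1.0) the reflected ray undergoes no phase shift.
At the lower boundary (n = 1.0 to n = 1.55) the reflected ray undergoes a half-wave phase shift.
Exactly one π shift → a net half-wave offset.
So the condition for constructive reflection is 2 n t = (m + ½) λ.
λ = 2 n t / (m + ½). The third-longest wavelength is m = 2: λ = 2 × 1.0 × 766 / 2.50 = 613 nm.

613 nm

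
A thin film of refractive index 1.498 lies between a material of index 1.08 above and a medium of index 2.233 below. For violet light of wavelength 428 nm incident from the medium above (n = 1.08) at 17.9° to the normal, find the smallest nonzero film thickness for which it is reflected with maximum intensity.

Top surface (1.08 → 1.498): reflection off a higher-index medium gives a half-wave phase shift.
At the lower boundary (n = 1.498 to n = 2.233) the reflected ray undergoes a half-wave phase shift.
Zero or two π shifts → no net half-wave offset.
So the condition for constructive reflection is 2 n t cos θ_r = m λ.
Snell's law: 1.08 sin 17.9° = 1.498 sin θ_r → sin θ_r = 0.222, cos θ_r = 0.975.
Minimum nonzero at m = 1: t = λ / (2 n cos θ_r) = 428 / (2 × 1.498 × 0.975) = 146 nm.

146 nm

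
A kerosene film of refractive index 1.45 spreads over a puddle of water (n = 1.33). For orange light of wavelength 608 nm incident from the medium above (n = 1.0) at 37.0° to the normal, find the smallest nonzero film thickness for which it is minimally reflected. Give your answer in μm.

Top surface (1.0 → 1.45): reflection off a higher-index medium gives a half-wave phase shift.
Ray reflecting at the bottom interface goes from n = 1.45 toward n = 1.33: no phase shift.
Exactly one π shift → a net half-wave offset.
So the condition for destructive reflection is 2 n t cos θ_r = m λ.
Snell's law: 1.0 sin 37.0° = 1.45 sin θ_r → sin θ_r = 0.415, cos θ_r = 0.910.
Minimum nonzero at m = 1: t = λ / (2 n cos θ_r) = 608 / (2 × 1.45 × 0.910) = 230 nm.

0.230 μm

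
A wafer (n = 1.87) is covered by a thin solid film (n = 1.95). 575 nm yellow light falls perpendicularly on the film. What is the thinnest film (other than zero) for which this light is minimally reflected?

Ray reflecting at the top interface goes from n = 1.0 toward n = 1.95: a half-wave phase shift.
At the lower boundary (n = 1.95 to n = 1.87) the reflected ray undergoes no phase shift.
The two reflections differ by half a wavelength.
So the condition for destructive reflection is 2 n t = m λ.
Minimum nonzero at m = 1: t = λ / (2 n) = 575 / (2 × 1.95) = 147 nm.

147 nm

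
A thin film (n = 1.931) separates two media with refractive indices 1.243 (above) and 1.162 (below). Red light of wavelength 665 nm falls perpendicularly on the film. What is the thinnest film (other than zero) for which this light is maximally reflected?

86.1 nm

At the upper boundary (n = 1.243 to n = 1.931) the reflected ray undergoes a half-wave phase shift.
Ray reflecting at the bottom interface goes from n = 1.931 toward n = 1.162: no phase shift.
Net: one phase inversion between the two reflected rays.
So the condition for constructive reflection is 2 n t = (m + ½) λ.
Minimum at m = 0: t = λ / (4 n) = 665 / (4 × 1.931) = 86.1 nm.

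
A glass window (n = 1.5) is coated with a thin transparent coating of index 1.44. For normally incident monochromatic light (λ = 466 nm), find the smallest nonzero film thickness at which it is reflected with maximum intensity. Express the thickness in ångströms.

1618 Å

Top surface (1.0 → 1.44): reflection off a higher-index medium gives a half-wave phase shift.
Ray reflecting at the bottom interface goes from n = 1.44 toward n = 1.5: a half-wave phase shift.
Zero or two π shifts → no net half-wave offset.
With no net inversion, constructive interference in reflection requires 2 n t = m λ.
Minimum nonzero at m = 1: t = λ / (2 n) = 466 / (2 × 1.44) = 162 nm.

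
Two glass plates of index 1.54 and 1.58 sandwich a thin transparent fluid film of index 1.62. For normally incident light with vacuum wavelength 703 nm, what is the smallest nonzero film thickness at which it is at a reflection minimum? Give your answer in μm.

At the upper boundary (n = 1.54 to n = 1.62) the reflected ray undergoes a half-wave phase shift.
Ray reflecting at the bottom interface goes from n = 1.62 toward n = 1.58: no phase shift.
The two reflections differ by half a wavelength.
For dark reflection here: 2 n t = m λ.
The smallest nonzero thickness corresponds to m = 1: t = m λ / (2 n) = 1.00 × 703 / (2 × 1.62) = 217 nm.

0.217 μm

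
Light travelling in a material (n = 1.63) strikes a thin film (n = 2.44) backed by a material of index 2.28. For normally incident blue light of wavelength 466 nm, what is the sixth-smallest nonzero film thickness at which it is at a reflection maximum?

525 nm

Ray reflecting at the top interface goes from n = 1.63 toward n = 2.44: a half-wave phase shift.
At the lower boundary (n = 2.44 to n = 2.28) the reflected ray undergoes no phase shift.
Exactly one π shift → a net half-wave offset.
So the condition for constructive reflection is 2 n t = (m + ½) λ.
The sixth-smallest nonzero thickness corresponds to m = 5: t = (m + ½) λ / (2 n) = 5.50 × 466 / (2 × 2.44) = 525 nm.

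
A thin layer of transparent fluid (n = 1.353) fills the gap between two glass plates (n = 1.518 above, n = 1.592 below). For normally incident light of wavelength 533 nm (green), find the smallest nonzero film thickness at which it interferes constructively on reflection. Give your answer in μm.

Top surface (1.518 → 1.353): reflection off a lower-index medium gives no phase shift.
At the lower boundary (n = 1.353 to n = 1.592) the reflected ray undergoes a half-wave phase shift.
Exactly one π shift → a net half-wave offset.
With one net inversion, constructive interference in reflection requires 2 n t = (m + ½) λ.
Minimum at m = 0: t = λ / (4 n) = 533 / (4 × 1.353) = 98.5 nm.

0.0985 μm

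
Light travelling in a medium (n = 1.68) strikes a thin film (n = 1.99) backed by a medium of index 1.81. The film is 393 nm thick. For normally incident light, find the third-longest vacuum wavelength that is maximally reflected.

Ray reflecting at the top interface goes from n = 1.68 toward n = 1.99: a half-wave phase shift.
At the lower boundary (n = 1.99 to n = 1.81) the reflected ray undergoes no phase shift.
The two reflections differ by half a wavelength.
For maximum reflection here: 2 n t = (m + ½) λ.
λ = 2 n t / (m + ½). The third-longest wavelength is m = 2: λ = 2 × 1.99 × 393 / 2.50 = 626 nm.

626 nm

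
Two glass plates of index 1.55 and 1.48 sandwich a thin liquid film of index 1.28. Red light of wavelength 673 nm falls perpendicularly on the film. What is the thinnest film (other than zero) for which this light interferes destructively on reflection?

Top surface (1.55 → 1.28): reflection off a lower-index medium gives no phase shift.
Bottom surface (1.28 → 1.48): reflection off a higher-index medium gives a half-wave phase shift.
Exactly one π shift → a net half-wave offset.
So the condition for destructive reflection is 2 n t = m λ.
Minimum nonzero at m = 1: t = λ / (2 n) = 673 / (2 × 1.28) = 263 nm.

263 nm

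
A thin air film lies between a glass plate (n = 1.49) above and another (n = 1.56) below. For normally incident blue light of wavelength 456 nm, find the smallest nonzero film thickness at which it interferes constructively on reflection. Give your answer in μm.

Top surface (1.49 → 1.0): reflection off a lower-index medium gives no phase shift.
Bottom surface (1.0 → 1.56): reflection off a higher-index medium gives a half-wave phase shift.
Net: one phase inversion between the two reflected rays.
So the condition for constructive reflection is 2 n t = (m + ½) λ.
Minimum at m = 0: t = λ / (4 n) = 456 / (4 × 1.0) = 114 nm.

0.114 μm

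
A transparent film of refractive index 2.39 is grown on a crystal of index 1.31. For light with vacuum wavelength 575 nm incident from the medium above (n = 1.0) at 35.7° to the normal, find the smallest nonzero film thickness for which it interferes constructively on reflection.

62.0 nm

Ray reflecting at the top interface goes from n = 1.0 toward n = 2.39: a half-wave phase shift.
Bottom surface (2.39 → 1.31): reflection off a lower-index medium gives no phase shift.
The two reflections differ by half a wavelength.
So the condition for constructive reflection is 2 n t cos θ_r = (m + ½) λ.
Snell's law: 1.0 sin 35.7° = 2.39 sin θ_r → sin θ_r = 0.244, cos θ_r = 0.970.
Minimum at m = 0: t = λ / (4 n cos θ_r) = 575 / (4 × 2.39 × 0.970) = 62.0 nm.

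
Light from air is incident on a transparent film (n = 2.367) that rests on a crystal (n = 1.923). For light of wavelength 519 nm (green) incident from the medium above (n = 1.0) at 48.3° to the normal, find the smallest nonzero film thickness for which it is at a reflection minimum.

At the upper boundary (n = 1.0 to n = 2.367) the reflected ray undergoes a half-wave phase shift.
At the lower boundary (n = 2.367 to n = 1.923) the reflected ray undergoes no phase shift.
Exactly one π shift → a net half-wave offset.
So the condition for destructive reflection is 2 n t cos θ_r = m λ.
Snell's law: 1.0 sin 48.3° = 2.367 sin θ_r → sin θ_r = 0.315, cos θ_r = 0.949.
Minimum nonzero at m = 1: t = λ / (2 n cos θ_r) = 519 / (2 × 2.367 × 0.949) = 116 nm.

116 nm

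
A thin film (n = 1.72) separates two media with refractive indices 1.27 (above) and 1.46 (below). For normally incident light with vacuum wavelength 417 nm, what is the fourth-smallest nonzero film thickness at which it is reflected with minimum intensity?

485 nm

At the upper boundary (n = 1.27 to n = 1.72) the reflected ray undergoes a half-wave phase shift.
Ray reflecting at the bottom interface goes from n = 1.72 toward n = 1.46: no phase shift.
Exactly one π shift → a net half-wave offset.
With one net inversion, destructive interference in reflection requires 2 n t = m λ.
The fourth-smallest nonzero thickness corresponds to m = 4: t = m λ / (2 n) = 4.00 × 417 / (2 × 1.72) = 485 nm.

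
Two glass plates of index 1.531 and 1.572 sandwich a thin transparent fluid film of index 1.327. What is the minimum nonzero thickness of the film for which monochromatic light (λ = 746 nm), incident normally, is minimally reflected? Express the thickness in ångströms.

2811 Å

Top surface (1.531 → 1.327): reflection off a lower-index medium gives no phase shift.
Ray reflecting at the bottom interface goes from n = 1.327 toward n = 1.572: a half-wave phase shift.
The two reflections differ by half a wavelength.
With one net inversion, destructive interference in reflection requires 2 n t = m λ.
Minimum nonzero at m = 1: t = λ / (2 n) = 746 / (2 × 1.327) = 281 nm.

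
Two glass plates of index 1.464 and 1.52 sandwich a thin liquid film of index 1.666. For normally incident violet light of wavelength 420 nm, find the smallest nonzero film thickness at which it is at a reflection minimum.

126 nm

At the upper boundary (n = 1.464 to n = 1.666) the reflected ray undergoes a half-wave phase shift.
At the lower boundary (n = 1.666 to n = 1.52) the reflected ray undergoes no phase shift.
The two reflections differ by half a wavelength.
So the condition for destructive reflection is 2 n t = m λ.
Minimum nonzero at m = 1: t = λ / (2 n) = 420 / (2 × 1.666) = 126 nm.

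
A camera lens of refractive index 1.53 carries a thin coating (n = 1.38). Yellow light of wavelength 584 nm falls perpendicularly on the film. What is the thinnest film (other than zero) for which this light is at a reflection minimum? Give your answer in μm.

At the upper boundary (n = 1.0 to n = 1.38) the reflected ray undergoes a half-wave phase shift.
Ray reflecting at the bottom interface goes from n = 1.38 toward n = 1.53: a half-wave phase shift.
Net: no relative phase inversion (both shifts match).
With no net inversion, destructive interference in reflection requires 2 n t = (m + ½) λ.
Minimum at m = 0: t = λ / (4 n) = 584 / (4 × 1.38) = 106 nm.

0.106 μm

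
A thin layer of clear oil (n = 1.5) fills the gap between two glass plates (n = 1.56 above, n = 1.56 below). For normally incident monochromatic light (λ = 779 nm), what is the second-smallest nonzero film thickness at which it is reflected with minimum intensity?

519 nm

Ray reflecting at the top interface goes from n = 1.56 toward n = 1.5: no phase shift.
Ray reflecting at the bottom interface goes from n = 1.5 toward n = 1.56: a half-wave phase shift.
The two reflections differ by half a wavelength.
So the condition for destructive reflection is 2 n t = m λ.
The second-smallest nonzero thickness corresponds to m = 2: t = m λ / (2 n) = 2.00 × 779 / (2 × 1.5) = 519 nm.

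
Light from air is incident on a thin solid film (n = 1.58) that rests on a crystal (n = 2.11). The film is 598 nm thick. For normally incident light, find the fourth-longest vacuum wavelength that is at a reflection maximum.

Top surface (1.0 → 1.58): reflection off a higher-index medium gives a half-wave phase shift.
Bottom surface (1.58 → 2.11): reflection off a higher-index medium gives a half-wave phase shift.
Net: no relative phase inversion (both shifts match).
So the condition for constructive reflection is 2 n t = m λ.
λ = 2 n t / m. The fourth-longest wavelength is m = 4: λ = 2 × 1.58 × 598 / 4.00 = 472 nm.

472 nm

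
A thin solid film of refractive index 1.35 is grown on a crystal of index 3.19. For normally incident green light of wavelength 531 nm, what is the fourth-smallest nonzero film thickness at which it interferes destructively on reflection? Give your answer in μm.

Top surface (1.0 → 1.35): reflection off a higher-index medium gives a half-wave phase shift.
Ray reflecting at the bottom interface goes from n = 1.35 toward n = 3.19: a half-wave phase shift.
The two reflections carry the same phase change, so no net offset.
So the condition for destructive reflection is 2 n t = (m + ½) λ.
The fourth-smallest nonzero thickness corresponds to m = 3: t = (m + ½) λ / (2 n) = 3.50 × 531 / (2 × 1.35) = 688 nm.

0.688 μm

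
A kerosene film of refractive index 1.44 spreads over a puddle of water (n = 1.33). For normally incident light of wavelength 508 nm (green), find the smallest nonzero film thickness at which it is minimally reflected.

176 nm

Top surface (1.0 → 1.44): reflection off a higher-index medium gives a half-wave phase shift.
Ray reflecting at the bottom interface goes from n = 1.44 toward n = 1.33: no phase shift.
Exactly one π shift → a net half-wave offset.
For weak reflection here: 2 n t = m λ.
Minimum nonzero at m = 1: t = λ / (2 n) = 508 / (2 × 1.44) = 176 nm.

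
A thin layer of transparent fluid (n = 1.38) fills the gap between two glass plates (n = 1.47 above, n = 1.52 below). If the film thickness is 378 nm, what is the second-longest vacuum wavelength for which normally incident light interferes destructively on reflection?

At the upper boundary (n = 1.47 to n = 1.38) the reflected ray undergoes no phase shift.
At the lower boundary (n = 1.38 to n = 1.52) the reflected ray undergoes a half-wave phase shift.
Net: one phase inversion between the two reflected rays.
For dark reflection here: 2 n t = m λ.
λ = 2 n t / m. The second-longest wavelength is m = 2: λ = 2 × 1.38 × 378 / 2.00 = 522 nm.

522 nm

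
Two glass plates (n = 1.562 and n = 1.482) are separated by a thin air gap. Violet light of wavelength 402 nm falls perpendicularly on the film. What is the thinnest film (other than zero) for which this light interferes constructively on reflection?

Ray reflecting at the top interface goes from n = 1.562 toward n = 1.0: no phase shift.
Bottom surface (1.0 → 1.482): reflection off a higher-index medium gives a half-wave phase shift.
Net: one phase inversion between the two reflected rays.
So the condition for constructive reflection is 2 n t = (m + ½) λ.
Minimum at m = 0: t = λ / (4 n) = 402 / (4 × 1.0) = 101 nm.

101 nm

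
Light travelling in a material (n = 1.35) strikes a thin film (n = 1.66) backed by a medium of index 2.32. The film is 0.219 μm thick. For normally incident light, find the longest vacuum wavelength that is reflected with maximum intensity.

727 nm

Top surface (1.35 → 1.66): reflection off a higher-index medium gives a half-wave phase shift.
At the lower boundary (n = 1.66 to n = 2.32) the reflected ray undergoes a half-wave phase shift.
Net: no relative phase inversion (both shifts match).
For bright reflection here: 2 n t = m λ.
λ = 2 n t / m. The longest wavelength is m = 1: λ = 2 × 1.66 × 219 / 1.00 = 727 nm.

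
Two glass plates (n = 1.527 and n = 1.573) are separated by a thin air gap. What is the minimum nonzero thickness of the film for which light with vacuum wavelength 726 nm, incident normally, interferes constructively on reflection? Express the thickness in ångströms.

Top surface (1.527 → 1.0): reflection off a lower-index medium gives no phase shift.
Ray reflecting at the bottom interface goes from n = 1.0 toward n = 1.573: a half-wave phase shift.
Exactly one π shift → a net half-wave offset.
With one net inversion, constructive interference in reflection requires 2 n t = (m + ½) λ.
Minimum at m = 0: t = λ / (4 n) = 726 / (4 × 1.0) = 182 nm.

1815 Å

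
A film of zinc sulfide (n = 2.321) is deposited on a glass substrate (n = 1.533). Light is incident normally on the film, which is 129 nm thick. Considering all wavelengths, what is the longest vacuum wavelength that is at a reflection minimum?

599 nm

At the upper boundary (n = 1.0 to n = 2.321) the reflected ray undergoes a half-wave phase shift.
Ray reflecting at the bottom interface goes from n = 2.321 toward n = 1.533: no phase shift.
Net: one phase inversion between the two reflected rays.
With one net inversion, destructive interference in reflection requires 2 n t = m λ.
λ = 2 n t / m. The longest wavelength is m = 1: λ = 2 × 2.321 × 129 / 1.00 = 599 nm.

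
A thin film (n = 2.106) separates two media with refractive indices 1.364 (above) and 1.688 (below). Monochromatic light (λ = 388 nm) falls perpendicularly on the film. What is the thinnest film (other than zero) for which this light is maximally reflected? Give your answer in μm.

At the upper boundary (n = 1.364 to n = 2.106) the reflected ray undergoes a half-wave phase shift.
Ray reflecting at the bottom interface goes from n = 2.106 toward n = 1.688: no phase shift.
The two reflections differ by half a wavelength.
So the condition for constructive reflection is 2 n t = (m + ½) λ.
Minimum at m = 0: t = λ / (4 n) = 388 / (4 × 2.106) = 46.1 nm.

0.0461 μm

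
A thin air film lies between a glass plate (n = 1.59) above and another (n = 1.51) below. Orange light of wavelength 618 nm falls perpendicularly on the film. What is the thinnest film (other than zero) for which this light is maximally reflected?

Ray reflecting at the top interface goes from n = 1.59 toward n = 1.0: no phase shift.
At the lower boundary (n = 1.0 to n = 1.51) the reflected ray undergoes a half-wave phase shift.
Exactly one π shift → a net half-wave offset.
So the condition for constructive reflection is 2 n t = (m + ½) λ.
Minimum at m = 0: t = λ / (4 n) = 618 / (4 × 1.0) = 155 nm.

155 nm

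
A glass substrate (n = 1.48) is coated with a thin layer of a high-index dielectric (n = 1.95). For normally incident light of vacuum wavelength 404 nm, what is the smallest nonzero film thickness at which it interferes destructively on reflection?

Top surface (1.0 → 1.95): reflection off a higher-index medium gives a half-wave phase shift.
At the lower boundary (n = 1.95 to n = 1.48) the reflected ray undergoes no phase shift.
The two reflections differ by half a wavelength.
For weak reflection here: 2 n t = m λ.
The smallest nonzero thickness corresponds to m = 1: t = m λ / (2 n) = 1.00 × 404 / (2 × 1.95) = 104 nm.

104 nm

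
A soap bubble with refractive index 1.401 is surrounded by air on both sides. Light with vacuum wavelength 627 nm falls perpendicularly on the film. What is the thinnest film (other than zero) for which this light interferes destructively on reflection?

At the upper boundary (n = 1.0 to n = 1.401) the reflected ray undergoes a half-wave phase shift.
Ray reflecting at the bottom interface goes from n = 1.401 toward n = 1.0: no phase shift.
The two reflections differ by half a wavelength.
So the condition for destructive reflection is 2 n t = m λ.
Minimum nonzero at m = 1: t = λ / (2 n) = 627 / (2 × 1.401) = 224 nm.

224 nm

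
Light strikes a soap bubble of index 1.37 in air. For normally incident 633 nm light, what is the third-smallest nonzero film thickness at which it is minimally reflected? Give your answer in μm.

Top surface (1.0 → 1.37): reflection off a higher-index medium gives a half-wave phase shift.
Bottom surface (1.37 → 1.0): reflection off a lower-index medium gives no phase shift.
Net: one phase inversion between the two reflected rays.
With one net inversion, destructive interference in reflection requires 2 n t = m λ.
The third-smallest nonzero thickness corresponds to m = 3: t = m λ / (2 n) = 3.00 × 633 / (2 × 1.37) = 693 nm.

0.693 μm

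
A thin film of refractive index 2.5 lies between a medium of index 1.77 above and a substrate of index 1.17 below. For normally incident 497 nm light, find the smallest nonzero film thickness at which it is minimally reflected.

Ray reflecting at the top interface goes from n = 1.77 toward n = 2.5: a half-wave phase shift.
Ray reflecting at the bottom interface goes from n = 2.5 toward n = 1.17: no phase shift.
Net: one phase inversion between the two reflected rays.
So the condition for destructive reflection is 2 n t = m λ.
Minimum nonzero at m = 1: t = λ / (2 n) = 497 / (2 × 2.5) = 99.4 nm.

99.4 nm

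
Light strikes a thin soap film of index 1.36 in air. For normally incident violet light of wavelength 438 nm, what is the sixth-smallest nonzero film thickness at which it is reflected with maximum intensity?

886 nm

Ray reflecting at the top interface goes from n = 1.0 toward n = 1.36: a half-wave phase shift.
Bottom surface (1.36 → 1.0): reflection off a lower-index medium gives no phase shift.
Exactly one π shift → a net half-wave offset.
For bright reflection here: 2 n t = (m + ½) λ.
The sixth-smallest nonzero thickness corresponds to m = 5: t = (m + ½) λ / (2 n) = 5.50 × 438 / (2 × 1.36) = 886 nm.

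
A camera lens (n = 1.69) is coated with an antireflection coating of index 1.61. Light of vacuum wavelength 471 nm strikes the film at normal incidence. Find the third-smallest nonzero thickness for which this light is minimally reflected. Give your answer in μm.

0.366 μm

Ray reflecting at the top interface goes from n = 1.0 toward n = 1.61: a half-wave phase shift.
Ray reflecting at the bottom interface goes from n = 1.61 toward n = 1.69: a half-wave phase shift.
Zero or two π shifts → no net half-wave offset.
For weak reflection here: 2 n t = (m + ½) λ.
The third-smallest nonzero thickness corresponds to m = 2: t = (m + ½) λ / (2 n) = 2.50 × 471 / (2 × 1.61) = 366 nm.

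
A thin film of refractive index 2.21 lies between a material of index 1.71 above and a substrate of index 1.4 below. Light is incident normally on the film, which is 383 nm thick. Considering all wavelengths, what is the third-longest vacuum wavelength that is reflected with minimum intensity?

At the upper boundary (n = 1.71 to n = 2.21) the reflected ray undergoes a half-wave phase shift.
At the lower boundary (n = 2.21 to n = 1.4) the reflected ray undergoes no phase shift.
Exactly one π shift → a net half-wave offset.
With one net inversion, destructive interference in reflection requires 2 n t = m λ.
λ = 2 n t / m. The third-longest wavelength is m = 3: λ = 2 × 2.21 × 383 / 3.00 = 564 nm.

564 nm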